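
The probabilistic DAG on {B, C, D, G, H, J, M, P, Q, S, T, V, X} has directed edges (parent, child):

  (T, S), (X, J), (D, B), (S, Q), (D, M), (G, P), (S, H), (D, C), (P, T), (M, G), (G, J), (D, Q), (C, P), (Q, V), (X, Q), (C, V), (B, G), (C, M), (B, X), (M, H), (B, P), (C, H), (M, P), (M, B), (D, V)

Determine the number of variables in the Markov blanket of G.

The Markov blanket of a node is its parents, its children, and the other parents of its children.
Pa(G) = {B, M}.
G has children J, P.
Other parents of G's children:
  P's other parents are B, C, M.
  J also has parent X.
MB(G) = {B, C, J, M, P, X}, which has 6 nodes.

6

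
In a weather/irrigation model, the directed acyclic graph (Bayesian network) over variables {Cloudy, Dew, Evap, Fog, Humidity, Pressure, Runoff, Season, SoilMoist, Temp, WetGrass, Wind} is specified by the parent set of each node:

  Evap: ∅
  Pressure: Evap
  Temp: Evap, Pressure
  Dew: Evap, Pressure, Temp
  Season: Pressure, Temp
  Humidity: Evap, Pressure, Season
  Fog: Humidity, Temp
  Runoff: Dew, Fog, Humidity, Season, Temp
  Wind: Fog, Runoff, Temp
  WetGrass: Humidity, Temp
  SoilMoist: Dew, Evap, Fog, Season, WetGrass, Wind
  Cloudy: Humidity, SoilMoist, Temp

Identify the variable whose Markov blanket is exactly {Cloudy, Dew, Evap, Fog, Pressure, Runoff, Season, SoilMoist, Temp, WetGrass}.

Humidity

The target node must have every member of {Cloudy, Dew, Evap, Fog, Pressure, Runoff, Season, SoilMoist, Temp, WetGrass} as a parent, child, or co-parent, and no others.
Parents of Humidity: Evap, Pressure, Season; children: Cloudy, Fog, Runoff, WetGrass; co-parents: Dew, Fog, Season, SoilMoist, Temp.
These exactly cover the given set, so the node is Humidity.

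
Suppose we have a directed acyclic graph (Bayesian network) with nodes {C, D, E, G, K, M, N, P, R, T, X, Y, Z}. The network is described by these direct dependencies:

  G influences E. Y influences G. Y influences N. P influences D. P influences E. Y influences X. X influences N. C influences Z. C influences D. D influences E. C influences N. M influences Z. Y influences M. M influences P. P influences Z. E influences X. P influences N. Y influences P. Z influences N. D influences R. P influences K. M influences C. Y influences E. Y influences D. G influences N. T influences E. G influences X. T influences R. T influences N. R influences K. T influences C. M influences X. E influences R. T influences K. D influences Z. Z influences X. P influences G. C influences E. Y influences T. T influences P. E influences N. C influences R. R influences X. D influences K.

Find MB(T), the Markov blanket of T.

A node's Markov blanket = Pa ∪ Ch ∪ (parents of Ch other than the node itself).
Children of T: C, E, K, N, P, R.
T has parent Y.
For each child, the remaining parents (spouses of T):
  P: M, Y
  C: M
  E: C, D, G, P, Y
  R: C, D, E
  K: D, P, R
  N: C, E, G, P, X, Y, Z
So the Markov blanket of T is {C, D, E, G, K, M, N, P, R, X, Y, Z}.

{C, D, E, G, K, M, N, P, R, X, Y, Z}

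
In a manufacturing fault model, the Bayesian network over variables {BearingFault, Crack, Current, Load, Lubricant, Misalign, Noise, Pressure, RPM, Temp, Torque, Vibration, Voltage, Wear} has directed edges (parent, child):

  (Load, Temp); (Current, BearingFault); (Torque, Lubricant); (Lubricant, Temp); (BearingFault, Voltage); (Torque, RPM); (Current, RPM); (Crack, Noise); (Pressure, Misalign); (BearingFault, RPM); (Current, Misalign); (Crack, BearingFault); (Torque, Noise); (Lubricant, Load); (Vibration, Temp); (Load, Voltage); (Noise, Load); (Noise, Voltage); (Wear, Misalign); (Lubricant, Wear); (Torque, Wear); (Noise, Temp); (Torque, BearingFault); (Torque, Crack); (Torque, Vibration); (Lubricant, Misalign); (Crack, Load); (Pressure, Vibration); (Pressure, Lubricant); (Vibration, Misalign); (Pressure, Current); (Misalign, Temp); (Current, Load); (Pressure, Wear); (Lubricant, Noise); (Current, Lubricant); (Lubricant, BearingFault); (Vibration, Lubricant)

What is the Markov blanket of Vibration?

{Current, Load, Lubricant, Misalign, Noise, Pressure, Temp, Torque, Wear}

Vibration has children Lubricant, Misalign, Temp.
Pa(Vibration) = {Pressure, Torque}.
For each child, the remaining parents (spouses of Vibration):
  Lubricant's other parents are Current, Pressure, Torque.
  Misalign's other parents are Current, Lubricant, Pressure, Wear.
  Temp's other parents are Load, Lubricant, Misalign, Noise.
MB(Vibration) = {Current, Load, Lubricant, Misalign, Noise, Pressure, Temp, Torque, Wear}.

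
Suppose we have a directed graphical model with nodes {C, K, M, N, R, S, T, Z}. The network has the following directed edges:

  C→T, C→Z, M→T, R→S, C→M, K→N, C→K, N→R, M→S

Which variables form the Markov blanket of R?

{M, N, S}

A node's Markov blanket = Pa ∪ Ch ∪ (parents of Ch other than the node itself).
R has parent N.
Ch(R) = {S}.
Parents of each child, excluding R:
  S: M
Union: {N} ∪ {S} ∪ {M} = {M, N, S}.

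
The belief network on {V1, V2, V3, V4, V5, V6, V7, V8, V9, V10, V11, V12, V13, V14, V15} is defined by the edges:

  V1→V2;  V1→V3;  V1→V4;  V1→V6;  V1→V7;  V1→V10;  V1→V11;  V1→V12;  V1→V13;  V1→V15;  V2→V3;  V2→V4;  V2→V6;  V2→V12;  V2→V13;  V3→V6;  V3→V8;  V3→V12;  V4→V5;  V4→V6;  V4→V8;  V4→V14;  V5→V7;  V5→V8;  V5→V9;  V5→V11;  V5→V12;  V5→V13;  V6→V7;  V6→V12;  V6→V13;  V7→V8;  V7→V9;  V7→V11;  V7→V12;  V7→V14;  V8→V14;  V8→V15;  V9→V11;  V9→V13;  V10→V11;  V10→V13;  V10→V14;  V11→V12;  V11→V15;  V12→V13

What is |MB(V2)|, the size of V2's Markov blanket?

11

A node's Markov blanket = Pa ∪ Ch ∪ (parents of Ch other than the node itself).
Pa(V2) = {V1}.
Children of V2: V3, V4, V6, V12, V13.
Co-parents of V2 (other parents of its children):
  V3: V1
  V4: V1
  V6: V1, V3, V4
  V12: V1, V3, V5, V6, V7, V11
  V13: V1, V5, V6, V9, V10, V12
MB(V2) = {V1, V3, V4, V5, V6, V7, V9, V10, V11, V12, V13}, which has 11 nodes.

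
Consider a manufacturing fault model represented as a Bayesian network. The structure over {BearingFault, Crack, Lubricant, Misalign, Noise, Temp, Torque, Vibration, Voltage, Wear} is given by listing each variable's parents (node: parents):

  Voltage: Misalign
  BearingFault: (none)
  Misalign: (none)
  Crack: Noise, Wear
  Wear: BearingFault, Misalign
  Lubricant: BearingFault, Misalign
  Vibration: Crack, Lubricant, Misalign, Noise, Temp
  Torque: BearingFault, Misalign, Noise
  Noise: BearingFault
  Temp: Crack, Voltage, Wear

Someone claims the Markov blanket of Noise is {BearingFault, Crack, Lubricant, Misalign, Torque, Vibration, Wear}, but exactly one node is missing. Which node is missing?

The Markov blanket of a node is its parents, its children, and the other parents of its children.
Pa(Noise) = {BearingFault}.
Children of Noise: Crack, Torque, Vibration.
Co-parents of Noise (other parents of its children):
  Crack's other parent is Wear.
  Torque also has parents BearingFault, Misalign.
  Vibration's other parents are Crack, Lubricant, Misalign, Temp.
MB(Noise) = {BearingFault, Crack, Lubricant, Misalign, Temp, Torque, Vibration, Wear}.
Comparing with the claimed set, Temp is missing.

Temp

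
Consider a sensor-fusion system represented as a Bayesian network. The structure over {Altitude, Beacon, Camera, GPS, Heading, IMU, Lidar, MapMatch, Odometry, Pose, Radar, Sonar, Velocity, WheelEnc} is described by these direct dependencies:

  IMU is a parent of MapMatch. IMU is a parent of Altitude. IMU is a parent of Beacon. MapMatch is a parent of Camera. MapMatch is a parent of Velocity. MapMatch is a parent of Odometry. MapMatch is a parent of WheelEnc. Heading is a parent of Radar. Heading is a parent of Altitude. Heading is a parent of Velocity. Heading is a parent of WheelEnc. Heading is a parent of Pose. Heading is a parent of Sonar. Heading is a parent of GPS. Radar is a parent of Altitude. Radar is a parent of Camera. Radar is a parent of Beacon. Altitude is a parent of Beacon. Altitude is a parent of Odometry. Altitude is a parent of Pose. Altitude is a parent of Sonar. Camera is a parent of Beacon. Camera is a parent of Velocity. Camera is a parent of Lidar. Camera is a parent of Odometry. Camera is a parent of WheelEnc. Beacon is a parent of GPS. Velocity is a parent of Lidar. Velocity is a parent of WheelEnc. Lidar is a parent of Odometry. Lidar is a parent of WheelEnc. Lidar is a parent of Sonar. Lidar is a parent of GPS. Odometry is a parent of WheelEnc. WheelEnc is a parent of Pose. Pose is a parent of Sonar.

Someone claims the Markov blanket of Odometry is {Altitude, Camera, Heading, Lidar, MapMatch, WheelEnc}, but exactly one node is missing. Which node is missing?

Parents of Odometry: Altitude, Camera, Lidar, MapMatch.
Children of Odometry: WheelEnc.
Co-parents of Odometry (other parents of its children):
  WheelEnc's other parents are Camera, Heading, Lidar, MapMatch, Velocity.
MB(Odometry) = {Altitude, Camera, Heading, Lidar, MapMatch, Velocity, WheelEnc}.
Comparing with the claimed set, Velocity is missing.

Velocity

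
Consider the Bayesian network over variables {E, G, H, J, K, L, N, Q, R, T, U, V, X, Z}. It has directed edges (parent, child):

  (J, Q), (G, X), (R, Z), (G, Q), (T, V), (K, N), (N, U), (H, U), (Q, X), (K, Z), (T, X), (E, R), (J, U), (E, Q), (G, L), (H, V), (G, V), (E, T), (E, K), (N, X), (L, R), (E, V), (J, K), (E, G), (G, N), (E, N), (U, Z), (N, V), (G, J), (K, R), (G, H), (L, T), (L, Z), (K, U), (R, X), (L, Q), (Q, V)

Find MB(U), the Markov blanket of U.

{H, J, K, L, N, R, Z}

Ch(U) = {Z}.
Pa(U) = {H, J, K, N}.
Co-parents of U (other parents of its children):
  parents(Z) \ {U} = {K, L, R}.
Union: {H, J, K, N} ∪ {Z} ∪ {K, L, R} = {H, J, K, L, N, R, Z}.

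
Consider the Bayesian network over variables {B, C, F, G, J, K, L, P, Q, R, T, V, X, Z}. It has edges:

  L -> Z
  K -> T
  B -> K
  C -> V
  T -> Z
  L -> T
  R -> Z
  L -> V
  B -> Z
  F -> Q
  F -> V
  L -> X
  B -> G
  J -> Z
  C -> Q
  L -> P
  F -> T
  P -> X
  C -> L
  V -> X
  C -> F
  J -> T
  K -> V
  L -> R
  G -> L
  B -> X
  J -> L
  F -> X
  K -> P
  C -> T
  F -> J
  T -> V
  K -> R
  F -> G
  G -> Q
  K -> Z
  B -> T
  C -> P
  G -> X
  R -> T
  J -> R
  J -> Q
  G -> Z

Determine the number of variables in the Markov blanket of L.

12

Pa(L) = {C, G, J}.
Ch(L) = {P, R, T, V, X, Z}.
Other parents of L's children:
  P also has parents C, K.
  R also has parents J, K.
  T also has parents B, C, F, J, K, R.
  parents(V) \ {L} = {C, F, K, T}.
  X also has parents B, F, G, P, V.
  Z also has parents B, G, J, K, R, T.
MB(L) = {B, C, F, G, J, K, P, R, T, V, X, Z}, which has 12 nodes.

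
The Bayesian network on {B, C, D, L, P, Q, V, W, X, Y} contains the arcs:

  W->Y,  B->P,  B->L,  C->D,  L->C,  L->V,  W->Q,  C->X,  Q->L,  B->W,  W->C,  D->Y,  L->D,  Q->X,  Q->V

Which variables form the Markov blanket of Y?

{D, W}

A node's Markov blanket = Pa ∪ Ch ∪ (parents of Ch other than the node itself).
Y has parents D, W.
Children of Y: none.
With no children, Y has no spouses; the co-parent set is empty.
MB(Y) = {D, W}.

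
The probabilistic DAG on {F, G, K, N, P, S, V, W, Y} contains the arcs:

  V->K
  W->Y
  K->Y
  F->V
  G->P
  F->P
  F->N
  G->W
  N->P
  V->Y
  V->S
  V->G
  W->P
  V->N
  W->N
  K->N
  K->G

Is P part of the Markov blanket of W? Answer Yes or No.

P is a child of W.
So P ∈ MB(W).

Yes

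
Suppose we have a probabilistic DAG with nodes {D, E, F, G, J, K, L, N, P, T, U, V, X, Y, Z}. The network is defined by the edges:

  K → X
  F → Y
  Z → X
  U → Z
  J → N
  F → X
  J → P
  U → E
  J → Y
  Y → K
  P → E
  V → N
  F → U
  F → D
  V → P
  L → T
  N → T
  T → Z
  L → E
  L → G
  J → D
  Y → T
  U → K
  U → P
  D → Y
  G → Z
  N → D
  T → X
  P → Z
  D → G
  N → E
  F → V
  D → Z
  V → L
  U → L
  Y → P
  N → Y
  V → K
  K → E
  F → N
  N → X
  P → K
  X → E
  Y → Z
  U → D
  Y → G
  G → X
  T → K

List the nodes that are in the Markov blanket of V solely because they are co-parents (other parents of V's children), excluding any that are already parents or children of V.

{J, T, U, Y}

Children of V: K, L, N, P.
  L's other parent is U.
  parents(N) \ {V} = {F, J}.
  P also has parents J, U, Y.
  K also has parents P, T, U, Y.
Excluding nodes already adjacent to V (F, K, L, N, P), the co-parent-only contribution is {J, T, U, Y}.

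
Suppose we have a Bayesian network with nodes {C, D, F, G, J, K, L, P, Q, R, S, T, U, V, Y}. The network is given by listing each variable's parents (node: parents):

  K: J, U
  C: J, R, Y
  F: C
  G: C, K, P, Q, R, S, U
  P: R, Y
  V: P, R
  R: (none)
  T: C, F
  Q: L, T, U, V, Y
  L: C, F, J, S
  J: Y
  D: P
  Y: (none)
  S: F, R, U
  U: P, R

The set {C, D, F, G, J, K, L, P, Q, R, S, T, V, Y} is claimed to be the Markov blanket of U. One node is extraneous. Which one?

D

Children of U: G, K, Q, S.
Parents of U: P, R.
Other parents of U's children:
  S's other parents are F, R.
  K also has parent J.
  Q also has parents L, T, V, Y.
  G also has parents C, K, P, Q, R, S.
MB(U) = {C, F, G, J, K, L, P, Q, R, S, T, V, Y}.
D is neither a parent, child, nor co-parent of U, so it does not belong.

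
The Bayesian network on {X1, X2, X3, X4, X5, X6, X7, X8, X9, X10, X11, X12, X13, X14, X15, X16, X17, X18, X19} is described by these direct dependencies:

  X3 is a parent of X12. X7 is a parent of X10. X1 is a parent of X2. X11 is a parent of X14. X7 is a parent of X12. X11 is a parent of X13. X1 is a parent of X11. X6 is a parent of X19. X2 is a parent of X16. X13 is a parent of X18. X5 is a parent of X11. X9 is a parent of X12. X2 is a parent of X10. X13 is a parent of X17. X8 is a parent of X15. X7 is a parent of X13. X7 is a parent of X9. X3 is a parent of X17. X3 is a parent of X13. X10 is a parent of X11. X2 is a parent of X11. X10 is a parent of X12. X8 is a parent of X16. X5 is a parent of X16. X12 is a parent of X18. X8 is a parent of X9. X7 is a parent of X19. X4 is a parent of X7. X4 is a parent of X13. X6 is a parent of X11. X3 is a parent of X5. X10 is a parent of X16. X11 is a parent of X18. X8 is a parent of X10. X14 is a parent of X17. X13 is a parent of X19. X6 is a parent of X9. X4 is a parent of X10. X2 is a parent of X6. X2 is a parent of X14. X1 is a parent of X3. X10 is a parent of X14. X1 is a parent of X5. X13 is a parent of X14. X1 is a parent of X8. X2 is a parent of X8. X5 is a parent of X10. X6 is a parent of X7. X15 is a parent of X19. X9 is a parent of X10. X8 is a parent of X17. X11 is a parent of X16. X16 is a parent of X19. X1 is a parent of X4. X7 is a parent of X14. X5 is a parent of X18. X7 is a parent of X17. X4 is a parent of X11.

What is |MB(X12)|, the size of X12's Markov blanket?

8

Recall MB(v) = parents ∪ children ∪ spouses, where spouses are the other parents of v's children.
X12's parents: X3, X7, X9, X10.
Ch(X12) = {X18}.
Other parents of X12's children:
  X18 also has parents X5, X11, X13.
MB(X12) = {X3, X5, X7, X9, X10, X11, X13, X18}, which has 8 nodes.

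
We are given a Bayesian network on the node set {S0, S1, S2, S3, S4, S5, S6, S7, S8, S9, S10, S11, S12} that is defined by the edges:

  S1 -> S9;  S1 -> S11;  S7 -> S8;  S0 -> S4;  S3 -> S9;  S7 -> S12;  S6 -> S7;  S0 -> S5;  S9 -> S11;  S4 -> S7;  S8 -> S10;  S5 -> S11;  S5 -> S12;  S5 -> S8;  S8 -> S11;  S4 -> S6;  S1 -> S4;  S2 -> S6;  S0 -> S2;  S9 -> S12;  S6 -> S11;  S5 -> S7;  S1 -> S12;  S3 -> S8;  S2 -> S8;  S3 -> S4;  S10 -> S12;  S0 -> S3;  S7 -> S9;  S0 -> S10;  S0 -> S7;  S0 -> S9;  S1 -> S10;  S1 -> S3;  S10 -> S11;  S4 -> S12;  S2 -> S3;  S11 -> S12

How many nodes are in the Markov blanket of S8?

10

S8 has children S10, S11.
S8's parents: S2, S3, S5, S7.
Other parents of S8's children:
  parents(S10) \ {S8} = {S0, S1}.
  S11's other parents are S1, S5, S6, S9, S10.
MB(S8) = {S0, S1, S2, S3, S5, S6, S7, S9, S10, S11}, which has 10 nodes.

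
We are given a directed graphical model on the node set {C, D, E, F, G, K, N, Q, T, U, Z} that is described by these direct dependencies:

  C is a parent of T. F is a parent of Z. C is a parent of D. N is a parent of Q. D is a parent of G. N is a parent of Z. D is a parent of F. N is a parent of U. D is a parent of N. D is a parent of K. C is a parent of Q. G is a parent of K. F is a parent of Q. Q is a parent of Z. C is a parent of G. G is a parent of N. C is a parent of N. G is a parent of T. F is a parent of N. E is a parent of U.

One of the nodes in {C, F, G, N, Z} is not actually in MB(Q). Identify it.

G

A node's Markov blanket = Pa ∪ Ch ∪ (parents of Ch other than the node itself).
Children of Q: Z.
Parents of Q: C, F, N.
Co-parents of Q (other parents of its children):
  Z also has parents F, N.
MB(Q) = {C, F, N, Z}.
G is neither a parent, child, nor co-parent of Q, so it does not belong.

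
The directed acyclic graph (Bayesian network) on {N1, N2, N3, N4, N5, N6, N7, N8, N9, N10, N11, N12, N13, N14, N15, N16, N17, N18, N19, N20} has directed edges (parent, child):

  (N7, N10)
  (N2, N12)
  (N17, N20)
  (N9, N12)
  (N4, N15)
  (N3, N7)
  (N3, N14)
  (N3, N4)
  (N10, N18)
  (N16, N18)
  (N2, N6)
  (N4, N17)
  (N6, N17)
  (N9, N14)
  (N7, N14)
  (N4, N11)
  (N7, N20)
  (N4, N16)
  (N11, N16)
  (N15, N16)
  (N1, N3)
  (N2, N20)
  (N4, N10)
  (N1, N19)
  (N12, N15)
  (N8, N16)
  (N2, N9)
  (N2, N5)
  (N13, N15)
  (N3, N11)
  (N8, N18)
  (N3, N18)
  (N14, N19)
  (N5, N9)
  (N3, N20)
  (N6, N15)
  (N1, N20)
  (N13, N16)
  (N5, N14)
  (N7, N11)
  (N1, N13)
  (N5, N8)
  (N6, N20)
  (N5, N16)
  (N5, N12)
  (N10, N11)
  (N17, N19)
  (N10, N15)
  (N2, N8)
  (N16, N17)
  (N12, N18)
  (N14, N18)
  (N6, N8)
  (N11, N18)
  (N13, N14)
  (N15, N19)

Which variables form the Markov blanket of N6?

N6's parents: N2.
Ch(N6) = {N8, N15, N17, N20}.
Parents of each child, excluding N6:
  parents(N8) \ {N6} = {N2, N5}.
  parents(N15) \ {N6} = {N4, N10, N12, N13}.
  N17's other parents are N4, N16.
  N20 also has parents N1, N2, N3, N7, N17.
So the Markov blanket of N6 is {N1, N2, N3, N4, N5, N7, N8, N10, N12, N13, N15, N16, N17, N20}.

{N1, N2, N3, N4, N5, N7, N8, N10, N12, N13, N15, N16, N17, N20}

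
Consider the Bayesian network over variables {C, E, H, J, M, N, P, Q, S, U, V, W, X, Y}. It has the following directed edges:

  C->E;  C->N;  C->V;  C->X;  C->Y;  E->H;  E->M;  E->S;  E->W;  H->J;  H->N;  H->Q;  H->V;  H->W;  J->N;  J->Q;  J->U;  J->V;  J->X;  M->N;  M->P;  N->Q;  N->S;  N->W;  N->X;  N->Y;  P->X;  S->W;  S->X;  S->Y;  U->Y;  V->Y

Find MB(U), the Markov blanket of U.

U's children: Y.
U's parents: J.
For each child, the remaining parents (spouses of U):
  Y's other parents are C, N, S, V.
Taking the union gives {C, J, N, S, V, Y}.

{C, J, N, S, V, Y}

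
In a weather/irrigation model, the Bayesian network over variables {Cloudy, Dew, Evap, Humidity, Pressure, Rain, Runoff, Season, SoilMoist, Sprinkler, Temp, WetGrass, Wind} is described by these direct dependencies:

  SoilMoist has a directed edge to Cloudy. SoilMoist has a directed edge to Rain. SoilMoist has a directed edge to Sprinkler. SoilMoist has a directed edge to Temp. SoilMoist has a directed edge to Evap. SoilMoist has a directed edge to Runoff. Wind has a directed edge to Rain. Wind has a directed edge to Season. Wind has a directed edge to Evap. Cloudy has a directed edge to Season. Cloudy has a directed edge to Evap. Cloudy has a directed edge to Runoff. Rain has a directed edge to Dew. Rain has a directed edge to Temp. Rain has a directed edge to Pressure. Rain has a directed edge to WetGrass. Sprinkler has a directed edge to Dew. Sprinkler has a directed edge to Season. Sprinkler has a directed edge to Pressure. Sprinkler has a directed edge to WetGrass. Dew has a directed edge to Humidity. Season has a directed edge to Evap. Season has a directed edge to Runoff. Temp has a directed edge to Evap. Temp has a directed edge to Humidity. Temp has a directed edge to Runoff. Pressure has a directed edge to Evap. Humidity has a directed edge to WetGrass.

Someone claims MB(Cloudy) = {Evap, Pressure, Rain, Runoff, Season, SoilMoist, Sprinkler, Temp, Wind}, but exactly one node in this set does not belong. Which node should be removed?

By definition, MB(Cloudy) is built from Cloudy's parents, Cloudy's children, and the co-parents of Cloudy.
Children of Cloudy: Evap, Runoff, Season.
Cloudy's parents: SoilMoist.
For each child, the remaining parents (spouses of Cloudy):
  parents(Season) \ {Cloudy} = {Sprinkler, Wind}.
  Evap's other parents are Pressure, Season, SoilMoist, Temp, Wind.
  parents(Runoff) \ {Cloudy} = {Season, SoilMoist, Temp}.
MB(Cloudy) = {Evap, Pressure, Runoff, Season, SoilMoist, Sprinkler, Temp, Wind}.
Rain is neither a parent, child, nor co-parent of Cloudy, so it does not belong.

Rain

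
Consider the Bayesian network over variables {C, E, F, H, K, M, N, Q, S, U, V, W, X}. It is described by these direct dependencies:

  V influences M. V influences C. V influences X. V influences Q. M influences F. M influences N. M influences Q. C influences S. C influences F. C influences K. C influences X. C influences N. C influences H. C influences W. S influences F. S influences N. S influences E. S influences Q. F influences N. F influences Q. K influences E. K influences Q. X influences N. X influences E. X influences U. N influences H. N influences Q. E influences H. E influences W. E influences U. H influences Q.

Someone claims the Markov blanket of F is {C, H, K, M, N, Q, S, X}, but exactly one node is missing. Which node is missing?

F has children N, Q.
F's parents: C, M, S.
Co-parents of F (other parents of its children):
  N: C, M, S, X
  Q: H, K, M, N, S, V
MB(F) = {C, H, K, M, N, Q, S, V, X}.
Comparing with the claimed set, V is missing.

V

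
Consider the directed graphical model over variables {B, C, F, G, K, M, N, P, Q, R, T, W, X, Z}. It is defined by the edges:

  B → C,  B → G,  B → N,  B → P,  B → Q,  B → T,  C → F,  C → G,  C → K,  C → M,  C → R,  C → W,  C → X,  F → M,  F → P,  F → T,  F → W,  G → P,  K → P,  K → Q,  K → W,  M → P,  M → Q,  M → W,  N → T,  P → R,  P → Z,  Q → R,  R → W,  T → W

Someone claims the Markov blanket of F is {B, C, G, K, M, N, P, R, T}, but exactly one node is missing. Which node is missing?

W

Pa(F) = {C}.
Ch(F) = {M, P, T, W}.
Co-parents of F (other parents of its children):
  M's other parent is C.
  P's other parents are B, G, K, M.
  T also has parents B, N.
  W's other parents are C, K, M, R, T.
MB(F) = {B, C, G, K, M, N, P, R, T, W}.
Comparing with the claimed set, W is missing.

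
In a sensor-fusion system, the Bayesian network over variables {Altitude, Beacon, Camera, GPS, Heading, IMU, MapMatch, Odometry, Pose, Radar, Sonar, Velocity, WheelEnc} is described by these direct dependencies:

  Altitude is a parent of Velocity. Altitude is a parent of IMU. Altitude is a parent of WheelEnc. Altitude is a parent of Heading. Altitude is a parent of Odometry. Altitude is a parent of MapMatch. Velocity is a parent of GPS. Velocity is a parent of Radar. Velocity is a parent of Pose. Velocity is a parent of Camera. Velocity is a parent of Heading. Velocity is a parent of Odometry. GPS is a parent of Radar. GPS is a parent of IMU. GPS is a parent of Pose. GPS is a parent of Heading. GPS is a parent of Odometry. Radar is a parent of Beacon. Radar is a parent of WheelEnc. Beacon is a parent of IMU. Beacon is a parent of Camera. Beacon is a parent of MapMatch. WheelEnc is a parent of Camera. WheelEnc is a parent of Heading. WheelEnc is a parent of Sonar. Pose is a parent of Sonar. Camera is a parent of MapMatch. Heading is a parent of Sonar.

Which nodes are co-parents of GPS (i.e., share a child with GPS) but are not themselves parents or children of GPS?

Children of GPS: Heading, IMU, Odometry, Pose, Radar.
  Radar's other parent is Velocity.
  IMU also has parents Altitude, Beacon.
  Pose also has parent Velocity.
  Heading also has parents Altitude, Velocity, WheelEnc.
  Odometry's other parents are Altitude, Velocity.
Excluding nodes already adjacent to GPS (Heading, IMU, Odometry, Pose, Radar, Velocity), the co-parent-only contribution is {Altitude, Beacon, WheelEnc}.

{Altitude, Beacon, WheelEnc}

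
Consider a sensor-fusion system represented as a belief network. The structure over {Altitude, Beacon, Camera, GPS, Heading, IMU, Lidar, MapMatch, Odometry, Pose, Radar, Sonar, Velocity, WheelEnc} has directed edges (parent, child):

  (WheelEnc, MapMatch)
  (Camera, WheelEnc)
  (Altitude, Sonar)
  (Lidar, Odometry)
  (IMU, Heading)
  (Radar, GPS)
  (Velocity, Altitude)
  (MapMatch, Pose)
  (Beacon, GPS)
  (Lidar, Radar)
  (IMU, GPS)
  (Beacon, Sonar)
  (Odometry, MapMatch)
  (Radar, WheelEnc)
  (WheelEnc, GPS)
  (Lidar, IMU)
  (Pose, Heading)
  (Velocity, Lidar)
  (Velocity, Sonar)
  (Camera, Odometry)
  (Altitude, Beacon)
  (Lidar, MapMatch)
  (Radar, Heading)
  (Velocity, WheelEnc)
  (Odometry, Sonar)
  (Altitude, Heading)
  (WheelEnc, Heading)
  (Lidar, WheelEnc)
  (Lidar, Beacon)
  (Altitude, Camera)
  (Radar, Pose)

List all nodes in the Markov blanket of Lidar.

{Altitude, Beacon, Camera, IMU, MapMatch, Odometry, Radar, Velocity, WheelEnc}

Recall MB(v) = parents ∪ children ∪ spouses, where spouses are the other parents of v's children.
Lidar's parents: Velocity.
Lidar has children Beacon, IMU, MapMatch, Odometry, Radar, WheelEnc.
Parents of each child, excluding Lidar:
  Radar has no other parent.
  Beacon also has parent Altitude.
  parents(WheelEnc) \ {Lidar} = {Camera, Radar, Velocity}.
  Odometry's other parent is Camera.
  IMU has no other parent.
  MapMatch's other parents are Odometry, WheelEnc.
So the Markov blanket of Lidar is {Altitude, Beacon, Camera, IMU, MapMatch, Odometry, Radar, Velocity, WheelEnc}.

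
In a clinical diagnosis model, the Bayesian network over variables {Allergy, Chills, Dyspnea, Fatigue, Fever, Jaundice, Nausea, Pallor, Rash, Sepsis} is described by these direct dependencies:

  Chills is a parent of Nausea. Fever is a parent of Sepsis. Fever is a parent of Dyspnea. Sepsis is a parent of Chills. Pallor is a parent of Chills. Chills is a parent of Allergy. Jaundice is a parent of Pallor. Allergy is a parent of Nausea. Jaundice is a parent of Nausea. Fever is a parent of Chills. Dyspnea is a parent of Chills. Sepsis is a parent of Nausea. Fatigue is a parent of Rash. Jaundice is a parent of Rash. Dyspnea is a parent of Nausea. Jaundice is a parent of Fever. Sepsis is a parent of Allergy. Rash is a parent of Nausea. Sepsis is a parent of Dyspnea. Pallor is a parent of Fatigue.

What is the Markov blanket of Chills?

Recall MB(v) = parents ∪ children ∪ spouses, where spouses are the other parents of v's children.
Ch(Chills) = {Allergy, Nausea}.
Parents of Chills: Dyspnea, Fever, Pallor, Sepsis.
Co-parents of Chills (other parents of its children):
  Allergy: Sepsis
  Nausea: Allergy, Dyspnea, Jaundice, Rash, Sepsis
Union: {Dyspnea, Fever, Pallor, Sepsis} ∪ {Allergy, Nausea} ∪ {Allergy, Dyspnea, Jaundice, Rash, Sepsis} = {Allergy, Dyspnea, Fever, Jaundice, Nausea, Pallor, Rash, Sepsis}.

{Allergy, Dyspnea, Fever, Jaundice, Nausea, Pallor, Rash, Sepsis}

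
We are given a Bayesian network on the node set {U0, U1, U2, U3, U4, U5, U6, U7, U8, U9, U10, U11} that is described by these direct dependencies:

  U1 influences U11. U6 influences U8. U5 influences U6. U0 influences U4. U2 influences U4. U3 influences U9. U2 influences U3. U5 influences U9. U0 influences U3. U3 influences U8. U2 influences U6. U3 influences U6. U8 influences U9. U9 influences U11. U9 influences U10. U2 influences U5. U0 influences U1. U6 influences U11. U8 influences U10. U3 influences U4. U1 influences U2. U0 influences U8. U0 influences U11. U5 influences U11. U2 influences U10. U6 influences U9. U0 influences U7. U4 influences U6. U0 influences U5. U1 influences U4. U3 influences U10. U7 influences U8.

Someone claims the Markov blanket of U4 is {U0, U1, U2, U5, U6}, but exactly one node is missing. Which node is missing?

U3

Parents of U4: U0, U1, U2, U3.
U4's children: U6.
For each child, the remaining parents (spouses of U4):
  U6's other parents are U2, U3, U5.
MB(U4) = {U0, U1, U2, U3, U5, U6}.
Comparing with the claimed set, U3 is missing.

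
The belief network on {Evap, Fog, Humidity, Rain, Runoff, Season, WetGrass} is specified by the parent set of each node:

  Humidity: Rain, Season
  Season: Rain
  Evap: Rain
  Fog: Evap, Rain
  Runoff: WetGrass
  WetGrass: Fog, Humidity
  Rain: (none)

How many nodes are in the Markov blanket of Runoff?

1

Recall MB(v) = parents ∪ children ∪ spouses, where spouses are the other parents of v's children.
Runoff has no children.
Parents of Runoff: WetGrass.
Runoff has no children, so there are no co-parents.
MB(Runoff) = {WetGrass}, which has 1 node.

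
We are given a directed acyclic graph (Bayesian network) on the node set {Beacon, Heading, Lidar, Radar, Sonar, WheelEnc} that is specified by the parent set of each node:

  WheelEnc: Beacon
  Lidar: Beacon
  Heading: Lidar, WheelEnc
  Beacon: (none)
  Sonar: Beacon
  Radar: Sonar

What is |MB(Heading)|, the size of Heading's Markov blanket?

Children of Heading: none.
Heading's parents: Lidar, WheelEnc.
Heading has no children, so there are no co-parents.
MB(Heading) = {Lidar, WheelEnc}, which has 2 nodes.

2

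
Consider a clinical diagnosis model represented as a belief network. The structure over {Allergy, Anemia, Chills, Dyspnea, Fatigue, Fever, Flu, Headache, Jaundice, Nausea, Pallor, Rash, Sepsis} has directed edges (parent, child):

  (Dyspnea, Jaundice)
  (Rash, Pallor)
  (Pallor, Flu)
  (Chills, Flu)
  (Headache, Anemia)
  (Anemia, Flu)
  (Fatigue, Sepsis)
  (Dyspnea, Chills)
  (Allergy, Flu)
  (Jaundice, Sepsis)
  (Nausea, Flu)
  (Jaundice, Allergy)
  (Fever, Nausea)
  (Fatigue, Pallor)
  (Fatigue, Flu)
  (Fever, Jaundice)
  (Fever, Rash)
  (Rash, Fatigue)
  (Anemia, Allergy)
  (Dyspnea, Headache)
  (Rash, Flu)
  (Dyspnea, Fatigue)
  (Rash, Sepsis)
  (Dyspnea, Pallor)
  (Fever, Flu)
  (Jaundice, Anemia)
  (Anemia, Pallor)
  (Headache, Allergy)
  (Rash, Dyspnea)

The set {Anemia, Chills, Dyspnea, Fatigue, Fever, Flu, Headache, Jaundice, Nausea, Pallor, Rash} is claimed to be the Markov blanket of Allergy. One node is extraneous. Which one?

Dyspnea

A node's Markov blanket = Pa ∪ Ch ∪ (parents of Ch other than the node itself).
Allergy's parents: Anemia, Headache, Jaundice.
Allergy's children: Flu.
For each child, the remaining parents (spouses of Allergy):
  Flu also has parents Anemia, Chills, Fatigue, Fever, Nausea, Pallor, Rash.
MB(Allergy) = {Anemia, Chills, Fatigue, Fever, Flu, Headache, Jaundice, Nausea, Pallor, Rash}.
Dyspnea is neither a parent, child, nor co-parent of Allergy, so it does not belong.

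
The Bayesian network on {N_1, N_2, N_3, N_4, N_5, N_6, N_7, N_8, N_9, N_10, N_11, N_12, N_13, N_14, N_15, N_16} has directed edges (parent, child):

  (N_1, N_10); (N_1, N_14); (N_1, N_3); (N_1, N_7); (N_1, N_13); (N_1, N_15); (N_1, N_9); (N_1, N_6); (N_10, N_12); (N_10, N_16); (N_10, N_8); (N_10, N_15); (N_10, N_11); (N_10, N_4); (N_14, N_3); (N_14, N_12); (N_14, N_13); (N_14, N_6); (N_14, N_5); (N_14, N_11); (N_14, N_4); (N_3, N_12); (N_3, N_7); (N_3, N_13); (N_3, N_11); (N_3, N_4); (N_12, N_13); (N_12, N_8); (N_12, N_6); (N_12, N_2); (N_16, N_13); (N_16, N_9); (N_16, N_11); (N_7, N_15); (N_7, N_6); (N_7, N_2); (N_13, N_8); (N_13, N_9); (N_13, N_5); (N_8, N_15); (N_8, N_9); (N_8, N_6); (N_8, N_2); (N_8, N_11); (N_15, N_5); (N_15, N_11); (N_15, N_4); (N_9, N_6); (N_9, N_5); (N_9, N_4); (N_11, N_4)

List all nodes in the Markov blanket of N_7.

N_7 has children N_2, N_6, N_15.
Pa(N_7) = {N_1, N_3}.
For each child, the remaining parents (spouses of N_7):
  N_15: N_1, N_8, N_10
  N_6: N_1, N_8, N_9, N_12, N_14
  N_2: N_8, N_12
Union: {N_1, N_3} ∪ {N_2, N_6, N_15} ∪ {N_1, N_8, N_9, N_10, N_12, N_14} = {N_1, N_2, N_3, N_6, N_8, N_9, N_10, N_12, N_14, N_15}.

{N_1, N_2, N_3, N_6, N_8, N_9, N_10, N_12, N_14, N_15}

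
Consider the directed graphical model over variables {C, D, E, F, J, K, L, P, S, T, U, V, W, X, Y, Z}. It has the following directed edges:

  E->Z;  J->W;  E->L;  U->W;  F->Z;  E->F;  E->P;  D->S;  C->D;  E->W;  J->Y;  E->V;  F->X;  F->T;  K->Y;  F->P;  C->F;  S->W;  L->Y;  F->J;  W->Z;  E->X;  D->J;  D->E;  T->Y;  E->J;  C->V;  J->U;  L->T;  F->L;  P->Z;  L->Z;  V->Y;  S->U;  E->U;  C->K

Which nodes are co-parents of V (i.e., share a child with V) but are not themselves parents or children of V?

Children of V: Y.
  Y: J, K, L, T
Excluding nodes already adjacent to V (C, E, Y), the co-parent-only contribution is {J, K, L, T}.

{J, K, L, T}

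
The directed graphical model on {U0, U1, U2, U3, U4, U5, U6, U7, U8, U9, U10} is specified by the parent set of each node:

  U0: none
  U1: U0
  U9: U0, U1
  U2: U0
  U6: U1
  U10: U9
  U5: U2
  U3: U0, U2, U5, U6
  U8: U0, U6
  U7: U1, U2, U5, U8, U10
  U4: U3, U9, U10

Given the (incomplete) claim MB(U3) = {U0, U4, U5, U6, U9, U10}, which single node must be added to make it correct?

U3's parents: U0, U2, U5, U6.
U3 has child U4.
Other parents of U3's children:
  U4's other parents are U9, U10.
MB(U3) = {U0, U2, U4, U5, U6, U9, U10}.
Comparing with the claimed set, U2 is missing.

U2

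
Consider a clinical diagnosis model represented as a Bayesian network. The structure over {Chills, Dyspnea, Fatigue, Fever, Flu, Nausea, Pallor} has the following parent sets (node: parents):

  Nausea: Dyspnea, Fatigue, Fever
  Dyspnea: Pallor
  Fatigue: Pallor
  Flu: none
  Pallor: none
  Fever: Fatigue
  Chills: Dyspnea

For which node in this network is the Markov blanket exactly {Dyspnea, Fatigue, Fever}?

Nausea

The target node must have every member of {Dyspnea, Fatigue, Fever} as a parent, child, or co-parent, and no others.
Parents of Nausea: Dyspnea, Fatigue, Fever; children: none; co-parents: none.
These exactly cover the given set, so the node is Nausea.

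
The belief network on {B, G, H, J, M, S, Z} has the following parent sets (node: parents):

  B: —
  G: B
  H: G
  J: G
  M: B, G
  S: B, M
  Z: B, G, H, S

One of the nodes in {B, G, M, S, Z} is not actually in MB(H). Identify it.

M

H's parents: G.
H's children: Z.
For each child, the remaining parents (spouses of H):
  Z: B, G, S
MB(H) = {B, G, S, Z}.
M is neither a parent, child, nor co-parent of H, so it does not belong.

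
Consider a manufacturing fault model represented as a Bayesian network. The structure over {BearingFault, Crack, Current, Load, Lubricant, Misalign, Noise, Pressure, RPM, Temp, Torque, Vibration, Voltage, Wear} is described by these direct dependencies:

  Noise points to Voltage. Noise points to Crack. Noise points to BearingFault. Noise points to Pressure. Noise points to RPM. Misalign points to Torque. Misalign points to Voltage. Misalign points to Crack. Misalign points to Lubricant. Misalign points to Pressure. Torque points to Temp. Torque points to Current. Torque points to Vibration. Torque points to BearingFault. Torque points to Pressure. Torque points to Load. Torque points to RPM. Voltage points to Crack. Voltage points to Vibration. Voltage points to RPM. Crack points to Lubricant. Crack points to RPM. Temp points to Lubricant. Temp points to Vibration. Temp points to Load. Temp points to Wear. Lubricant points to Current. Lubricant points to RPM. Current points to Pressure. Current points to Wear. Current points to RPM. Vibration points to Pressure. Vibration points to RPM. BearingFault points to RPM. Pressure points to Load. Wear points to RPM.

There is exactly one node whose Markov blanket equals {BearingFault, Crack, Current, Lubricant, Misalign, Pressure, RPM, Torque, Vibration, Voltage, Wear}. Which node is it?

The target node must have every member of {BearingFault, Crack, Current, Lubricant, Misalign, Pressure, RPM, Torque, Vibration, Voltage, Wear} as a parent, child, or co-parent, and no others.
Parents of Noise: none; children: BearingFault, Crack, Pressure, RPM, Voltage; co-parents: BearingFault, Crack, Current, Lubricant, Misalign, Torque, Vibration, Voltage, Wear.
These exactly cover the given set, so the node is Noise.

Noise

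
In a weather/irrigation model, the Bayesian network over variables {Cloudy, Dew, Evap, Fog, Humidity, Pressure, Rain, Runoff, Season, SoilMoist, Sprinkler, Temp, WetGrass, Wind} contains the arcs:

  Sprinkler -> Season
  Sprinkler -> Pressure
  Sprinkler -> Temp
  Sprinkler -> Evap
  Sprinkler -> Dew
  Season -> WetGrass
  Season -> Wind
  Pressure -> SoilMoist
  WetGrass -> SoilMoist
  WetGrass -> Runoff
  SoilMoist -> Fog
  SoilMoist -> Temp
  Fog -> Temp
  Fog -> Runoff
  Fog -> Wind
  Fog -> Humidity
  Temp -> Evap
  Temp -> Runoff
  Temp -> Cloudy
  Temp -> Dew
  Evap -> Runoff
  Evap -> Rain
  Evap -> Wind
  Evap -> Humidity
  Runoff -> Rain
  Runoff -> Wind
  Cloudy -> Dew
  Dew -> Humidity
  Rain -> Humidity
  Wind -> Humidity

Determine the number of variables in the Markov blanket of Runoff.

Recall MB(v) = parents ∪ children ∪ spouses, where spouses are the other parents of v's children.
Ch(Runoff) = {Rain, Wind}.
Pa(Runoff) = {Evap, Fog, Temp, WetGrass}.
For each child, the remaining parents (spouses of Runoff):
  parents(Rain) \ {Runoff} = {Evap}.
  Wind also has parents Evap, Fog, Season.
MB(Runoff) = {Evap, Fog, Rain, Season, Temp, WetGrass, Wind}, which has 7 nodes.

7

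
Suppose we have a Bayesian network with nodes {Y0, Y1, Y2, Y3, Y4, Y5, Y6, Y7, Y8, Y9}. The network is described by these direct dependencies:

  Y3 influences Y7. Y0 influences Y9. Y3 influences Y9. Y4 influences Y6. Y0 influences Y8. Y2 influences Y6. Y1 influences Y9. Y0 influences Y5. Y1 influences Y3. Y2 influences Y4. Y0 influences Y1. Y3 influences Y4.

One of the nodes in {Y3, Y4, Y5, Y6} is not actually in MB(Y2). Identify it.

Y5

Recall MB(v) = parents ∪ children ∪ spouses, where spouses are the other parents of v's children.
Ch(Y2) = {Y4, Y6}.
Y2 has no parents.
Parents of each child, excluding Y2:
  Y4 also has parent Y3.
  parents(Y6) \ {Y2} = {Y4}.
MB(Y2) = {Y3, Y4, Y6}.
Y5 is neither a parent, child, nor co-parent of Y2, so it does not belong.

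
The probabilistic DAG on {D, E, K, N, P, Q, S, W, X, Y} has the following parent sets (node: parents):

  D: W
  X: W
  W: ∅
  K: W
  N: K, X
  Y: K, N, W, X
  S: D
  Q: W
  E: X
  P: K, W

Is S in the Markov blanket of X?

No

By definition, MB(X) is built from X's parents, X's children, and the co-parents of X.
Pa(X) = {W}.
X's children: E, N, Y.
Co-parents of X (other parents of its children):
  N's other parent is K.
  E: no additional parents.
  Y's other parents are K, N, W.
MB(X) = {E, K, N, W, Y}; S is not in this set.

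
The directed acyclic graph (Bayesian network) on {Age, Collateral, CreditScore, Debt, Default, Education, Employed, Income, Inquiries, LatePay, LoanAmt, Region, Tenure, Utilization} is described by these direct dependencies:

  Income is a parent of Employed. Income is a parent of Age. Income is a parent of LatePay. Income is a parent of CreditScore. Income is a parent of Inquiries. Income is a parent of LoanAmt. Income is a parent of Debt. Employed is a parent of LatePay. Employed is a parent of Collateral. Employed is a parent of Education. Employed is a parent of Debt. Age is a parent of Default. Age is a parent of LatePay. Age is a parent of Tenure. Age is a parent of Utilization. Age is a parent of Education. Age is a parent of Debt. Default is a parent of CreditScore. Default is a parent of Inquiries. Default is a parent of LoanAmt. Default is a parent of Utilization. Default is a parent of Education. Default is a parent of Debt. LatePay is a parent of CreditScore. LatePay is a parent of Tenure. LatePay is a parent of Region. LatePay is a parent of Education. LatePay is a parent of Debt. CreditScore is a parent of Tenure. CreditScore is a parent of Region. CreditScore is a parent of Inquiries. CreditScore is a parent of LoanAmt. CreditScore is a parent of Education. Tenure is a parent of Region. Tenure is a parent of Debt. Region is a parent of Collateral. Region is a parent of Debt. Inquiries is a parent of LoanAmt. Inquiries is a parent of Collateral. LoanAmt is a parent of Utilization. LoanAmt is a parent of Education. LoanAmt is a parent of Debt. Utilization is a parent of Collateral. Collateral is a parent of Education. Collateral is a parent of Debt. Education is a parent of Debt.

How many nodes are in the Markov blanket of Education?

11

The Markov blanket of a node is its parents, its children, and the other parents of its children.
Children of Education: Debt.
Education has parents Age, Collateral, CreditScore, Default, Employed, LatePay, LoanAmt.
Co-parents of Education (other parents of its children):
  parents(Debt) \ {Education} = {Age, Collateral, Default, Employed, Income, LatePay, LoanAmt, Region, Tenure}.
MB(Education) = {Age, Collateral, CreditScore, Debt, Default, Employed, Income, LatePay, LoanAmt, Region, Tenure}, which has 11 nodes.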